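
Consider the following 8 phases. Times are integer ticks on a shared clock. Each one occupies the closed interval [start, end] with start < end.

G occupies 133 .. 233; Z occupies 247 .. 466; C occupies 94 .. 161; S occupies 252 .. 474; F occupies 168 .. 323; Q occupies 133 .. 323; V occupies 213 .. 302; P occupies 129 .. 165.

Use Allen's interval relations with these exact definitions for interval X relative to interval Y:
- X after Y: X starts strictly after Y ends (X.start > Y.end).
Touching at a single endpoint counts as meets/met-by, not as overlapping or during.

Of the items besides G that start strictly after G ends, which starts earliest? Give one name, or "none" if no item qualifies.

Target G = [133, 233].
C [94, 161] → overlaps → excluded.
F [168, 323] → overlapped-by → excluded.
P [129, 165] → overlaps → excluded.
Q [133, 323] → started-by → excluded.
S [252, 474] → after → candidate.
V [213, 302] → overlapped-by → excluded.
Z [247, 466] → after → candidate.
Among candidates, earliest start is 247 → Z.

Z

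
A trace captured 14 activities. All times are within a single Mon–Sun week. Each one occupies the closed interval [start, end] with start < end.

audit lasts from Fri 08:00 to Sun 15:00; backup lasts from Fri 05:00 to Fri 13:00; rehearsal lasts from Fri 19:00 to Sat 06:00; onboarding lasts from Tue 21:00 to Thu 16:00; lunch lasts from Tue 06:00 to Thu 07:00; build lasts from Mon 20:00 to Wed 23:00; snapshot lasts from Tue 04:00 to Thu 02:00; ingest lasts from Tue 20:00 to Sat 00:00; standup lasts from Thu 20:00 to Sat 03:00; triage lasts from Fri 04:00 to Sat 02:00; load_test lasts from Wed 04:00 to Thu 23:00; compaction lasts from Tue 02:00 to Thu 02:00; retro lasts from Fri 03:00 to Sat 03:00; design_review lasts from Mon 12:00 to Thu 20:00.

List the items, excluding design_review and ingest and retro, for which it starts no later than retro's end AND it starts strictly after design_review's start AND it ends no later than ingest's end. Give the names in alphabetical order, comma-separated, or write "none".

Conditions: its start is no later than retro's end (X.start <= Sat 03:00) AND its start is strictly after design_review's start (X.start > Mon 12:00) AND its end is no later than ingest's end (X.end <= Sat 00:00).
audit: start Fri 08:00 <= Sat 03:00? ✓; start Fri 08:00 > Mon 12:00? ✓; end Sun 15:00 <= Sat 00:00? ✗ → no.
backup: start Fri 05:00 <= Sat 03:00? ✓; start Fri 05:00 > Mon 12:00? ✓; end Fri 13:00 <= Sat 00:00? ✓ → yes.
build: start Mon 20:00 <= Sat 03:00? ✓; start Mon 20:00 > Mon 12:00? ✓; end Wed 23:00 <= Sat 00:00? ✓ → yes.
compaction: start Tue 02:00 <= Sat 03:00? ✓; start Tue 02:00 > Mon 12:00? ✓; end Thu 02:00 <= Sat 00:00? ✓ → yes.
load_test: start Wed 04:00 <= Sat 03:00? ✓; start Wed 04:00 > Mon 12:00? ✓; end Thu 23:00 <= Sat 00:00? ✓ → yes.
lunch: start Tue 06:00 <= Sat 03:00? ✓; start Tue 06:00 > Mon 12:00? ✓; end Thu 07:00 <= Sat 00:00? ✓ → yes.
onboarding: start Tue 21:00 <= Sat 03:00? ✓; start Tue 21:00 > Mon 12:00? ✓; end Thu 16:00 <= Sat 00:00? ✓ → yes.
rehearsal: start Fri 19:00 <= Sat 03:00? ✓; start Fri 19:00 > Mon 12:00? ✓; end Sat 06:00 <= Sat 00:00? ✗ → no.
snapshot: start Tue 04:00 <= Sat 03:00? ✓; start Tue 04:00 > Mon 12:00? ✓; end Thu 02:00 <= Sat 00:00? ✓ → yes.
standup: start Thu 20:00 <= Sat 03:00? ✓; start Thu 20:00 > Mon 12:00? ✓; end Sat 03:00 <= Sat 00:00? ✗ → no.
triage: start Fri 04:00 <= Sat 03:00? ✓; start Fri 04:00 > Mon 12:00? ✓; end Sat 02:00 <= Sat 00:00? ✗ → no.
Result: backup, build, compaction, load_test, lunch, onboarding, snapshot.

backup, build, compaction, load_test, lunch, onboarding, snapshot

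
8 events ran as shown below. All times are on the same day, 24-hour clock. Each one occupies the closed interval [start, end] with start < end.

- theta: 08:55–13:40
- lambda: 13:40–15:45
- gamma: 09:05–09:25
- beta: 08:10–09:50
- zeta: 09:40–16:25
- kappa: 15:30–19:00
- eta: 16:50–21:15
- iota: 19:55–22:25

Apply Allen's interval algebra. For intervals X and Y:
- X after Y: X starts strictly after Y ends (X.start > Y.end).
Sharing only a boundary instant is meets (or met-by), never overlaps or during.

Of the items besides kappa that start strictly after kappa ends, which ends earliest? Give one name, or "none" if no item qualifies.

iota

Target kappa = [15:30, 19:00].
beta [08:10, 09:50] → before → excluded.
eta [16:50, 21:15] → overlapped-by → excluded.
gamma [09:05, 09:25] → before → excluded.
iota [19:55, 22:25] → after → candidate.
lambda [13:40, 15:45] → overlaps → excluded.
theta [08:55, 13:40] → before → excluded.
zeta [09:40, 16:25] → overlaps → excluded.
Among candidates, earliest end is 22:25 → iota.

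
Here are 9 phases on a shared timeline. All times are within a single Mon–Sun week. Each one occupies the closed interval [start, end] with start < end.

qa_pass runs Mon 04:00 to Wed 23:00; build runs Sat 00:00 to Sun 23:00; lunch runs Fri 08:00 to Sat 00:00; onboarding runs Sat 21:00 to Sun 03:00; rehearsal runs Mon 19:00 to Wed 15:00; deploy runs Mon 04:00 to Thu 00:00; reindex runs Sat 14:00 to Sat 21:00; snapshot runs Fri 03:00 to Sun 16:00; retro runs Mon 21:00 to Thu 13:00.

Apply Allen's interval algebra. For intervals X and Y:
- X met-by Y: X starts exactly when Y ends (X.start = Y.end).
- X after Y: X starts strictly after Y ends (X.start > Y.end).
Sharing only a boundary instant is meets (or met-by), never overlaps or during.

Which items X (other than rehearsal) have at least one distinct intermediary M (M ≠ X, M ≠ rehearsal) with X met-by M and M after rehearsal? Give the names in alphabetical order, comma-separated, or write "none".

build, onboarding

Target rehearsal = [Mon 19:00, Wed 15:00].
Intermediaries M with M after rehearsal: build, lunch, onboarding, reindex, snapshot.
Via build — items with X met-by build: none.
Via lunch — items with X met-by lunch: build.
Via onboarding — items with X met-by onboarding: none.
Via reindex — items with X met-by reindex: onboarding.
Via snapshot — items with X met-by snapshot: none.
Union: build, onboarding.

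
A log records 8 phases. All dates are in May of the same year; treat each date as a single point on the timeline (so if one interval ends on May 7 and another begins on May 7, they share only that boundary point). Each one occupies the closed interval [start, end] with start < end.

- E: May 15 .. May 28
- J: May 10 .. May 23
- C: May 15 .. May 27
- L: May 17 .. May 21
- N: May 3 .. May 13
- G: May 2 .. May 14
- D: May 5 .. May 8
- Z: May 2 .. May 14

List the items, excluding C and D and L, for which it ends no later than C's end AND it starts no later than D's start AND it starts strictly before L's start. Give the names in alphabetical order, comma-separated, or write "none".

G, N, Z

Conditions: its end is no later than C's end (X.end <= May 27) AND its start is no later than D's start (X.start <= May 5) AND its start is strictly before L's start (X.start < May 17).
E: end May 28 <= May 27? ✗; start May 15 <= May 5? ✗; start May 15 < May 17? ✓ → no.
G: end May 14 <= May 27? ✓; start May 2 <= May 5? ✓; start May 2 < May 17? ✓ → yes.
J: end May 23 <= May 27? ✓; start May 10 <= May 5? ✗; start May 10 < May 17? ✓ → no.
N: end May 13 <= May 27? ✓; start May 3 <= May 5? ✓; start May 3 < May 17? ✓ → yes.
Z: end May 14 <= May 27? ✓; start May 2 <= May 5? ✓; start May 2 < May 17? ✓ → yes.
Result: G, N, Z.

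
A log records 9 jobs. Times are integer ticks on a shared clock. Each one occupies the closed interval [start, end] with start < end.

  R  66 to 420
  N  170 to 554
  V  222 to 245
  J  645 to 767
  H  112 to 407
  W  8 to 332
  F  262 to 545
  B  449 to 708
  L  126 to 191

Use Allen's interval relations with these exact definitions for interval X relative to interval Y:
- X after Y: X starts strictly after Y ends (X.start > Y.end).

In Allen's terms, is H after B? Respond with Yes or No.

H = [112, 407], B = [449, 708].
Actual relation of H to B: before.
Asked whether 'after' holds → No.

No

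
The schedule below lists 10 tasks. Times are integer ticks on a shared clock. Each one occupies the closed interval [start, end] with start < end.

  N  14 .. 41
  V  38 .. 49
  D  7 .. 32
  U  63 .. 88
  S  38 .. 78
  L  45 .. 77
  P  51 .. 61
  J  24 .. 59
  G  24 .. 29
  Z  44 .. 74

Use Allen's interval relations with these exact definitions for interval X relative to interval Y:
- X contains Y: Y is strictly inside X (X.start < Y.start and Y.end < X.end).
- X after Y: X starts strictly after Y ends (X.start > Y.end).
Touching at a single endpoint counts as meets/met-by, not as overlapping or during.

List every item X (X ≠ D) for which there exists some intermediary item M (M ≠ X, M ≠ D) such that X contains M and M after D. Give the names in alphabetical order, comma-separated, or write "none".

Target D = [7, 32].
Intermediaries M with M after D: L, P, S, U, V, Z.
Via L — items with X contains L: S.
Via P — items with X contains P: L, S, Z.
Via S — items with X contains S: none.
Via U — items with X contains U: none.
Via V — items with X contains V: J.
Via Z — items with X contains Z: S.
Union: J, L, S, Z.

J, L, S, Z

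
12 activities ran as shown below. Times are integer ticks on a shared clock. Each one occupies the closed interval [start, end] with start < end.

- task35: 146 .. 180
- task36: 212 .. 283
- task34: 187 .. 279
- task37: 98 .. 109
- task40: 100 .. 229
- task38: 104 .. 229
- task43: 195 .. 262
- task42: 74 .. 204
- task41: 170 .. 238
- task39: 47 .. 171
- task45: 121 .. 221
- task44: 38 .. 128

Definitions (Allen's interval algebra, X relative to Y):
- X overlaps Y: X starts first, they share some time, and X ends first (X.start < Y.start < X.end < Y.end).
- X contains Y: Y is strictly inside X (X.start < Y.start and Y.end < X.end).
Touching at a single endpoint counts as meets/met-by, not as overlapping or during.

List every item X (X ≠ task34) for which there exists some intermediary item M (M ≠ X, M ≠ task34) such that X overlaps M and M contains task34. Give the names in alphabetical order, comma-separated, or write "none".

Target task34 = [187, 279].
Intermediaries M with M contains task34: none.
Union: none.

none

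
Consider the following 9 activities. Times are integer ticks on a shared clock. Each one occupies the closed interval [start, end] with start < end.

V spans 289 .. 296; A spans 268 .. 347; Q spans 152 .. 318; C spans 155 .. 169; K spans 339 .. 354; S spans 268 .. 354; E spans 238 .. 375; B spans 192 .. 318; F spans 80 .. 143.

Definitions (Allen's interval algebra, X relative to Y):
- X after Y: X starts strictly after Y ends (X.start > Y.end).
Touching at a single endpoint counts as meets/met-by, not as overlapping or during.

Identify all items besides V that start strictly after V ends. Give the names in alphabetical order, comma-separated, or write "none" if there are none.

Target V = [289, 296].
A [268, 347] → contains → no.
B [192, 318] → contains → no.
C [155, 169] → before → no.
E [238, 375] → contains → no.
F [80, 143] → before → no.
K [339, 354] → after → yes.
Q [152, 318] → contains → no.
S [268, 354] → contains → no.
Result: K.

K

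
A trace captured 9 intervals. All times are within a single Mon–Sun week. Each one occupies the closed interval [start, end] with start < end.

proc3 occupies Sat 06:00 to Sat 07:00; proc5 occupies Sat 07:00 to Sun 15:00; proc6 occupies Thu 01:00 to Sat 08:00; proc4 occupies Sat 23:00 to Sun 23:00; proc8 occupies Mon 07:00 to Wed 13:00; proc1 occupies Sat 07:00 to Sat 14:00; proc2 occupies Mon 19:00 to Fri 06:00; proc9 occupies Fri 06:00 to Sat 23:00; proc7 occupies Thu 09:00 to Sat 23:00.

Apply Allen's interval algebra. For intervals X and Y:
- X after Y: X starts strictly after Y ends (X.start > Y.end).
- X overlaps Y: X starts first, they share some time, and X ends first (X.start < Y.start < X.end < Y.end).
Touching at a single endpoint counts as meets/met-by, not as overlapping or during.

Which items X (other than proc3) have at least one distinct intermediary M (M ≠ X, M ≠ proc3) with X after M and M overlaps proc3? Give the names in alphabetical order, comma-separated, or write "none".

none

Target proc3 = [Sat 06:00, Sat 07:00].
Intermediaries M with M overlaps proc3: none.
Union: none.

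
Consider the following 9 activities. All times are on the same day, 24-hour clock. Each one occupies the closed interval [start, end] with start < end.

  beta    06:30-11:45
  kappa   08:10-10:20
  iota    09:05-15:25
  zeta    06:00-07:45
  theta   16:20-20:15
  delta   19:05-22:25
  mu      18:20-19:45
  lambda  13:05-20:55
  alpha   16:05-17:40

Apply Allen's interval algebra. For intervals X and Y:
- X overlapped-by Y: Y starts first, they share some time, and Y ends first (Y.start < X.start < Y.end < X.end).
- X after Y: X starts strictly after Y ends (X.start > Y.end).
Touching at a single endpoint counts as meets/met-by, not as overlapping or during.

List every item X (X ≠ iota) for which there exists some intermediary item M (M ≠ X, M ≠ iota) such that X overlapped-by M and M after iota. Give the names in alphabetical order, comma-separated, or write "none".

delta, theta

Target iota = [09:05, 15:25].
Intermediaries M with M after iota: alpha, delta, mu, theta.
Via alpha — items with X overlapped-by alpha: theta.
Via delta — items with X overlapped-by delta: none.
Via mu — items with X overlapped-by mu: delta.
Via theta — items with X overlapped-by theta: delta.
Union: delta, theta.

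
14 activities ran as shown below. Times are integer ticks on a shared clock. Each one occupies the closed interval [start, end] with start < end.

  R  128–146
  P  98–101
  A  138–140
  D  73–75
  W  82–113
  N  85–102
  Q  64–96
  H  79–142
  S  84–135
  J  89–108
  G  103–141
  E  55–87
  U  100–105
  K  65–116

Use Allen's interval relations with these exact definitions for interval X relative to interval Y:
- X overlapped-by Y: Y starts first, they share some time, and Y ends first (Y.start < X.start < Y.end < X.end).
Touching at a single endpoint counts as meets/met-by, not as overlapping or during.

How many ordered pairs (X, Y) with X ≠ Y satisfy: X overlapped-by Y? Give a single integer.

Checking all 182 ordered pairs for relation 'overlapped-by'; matching pairs in alphabetical order:
(G, J): G overlapped-by J ✓
(G, K): G overlapped-by K ✓
(G, S): G overlapped-by S ✓
(G, U): G overlapped-by U ✓
(G, W): G overlapped-by W ✓
(H, E): H overlapped-by E ✓
(H, K): H overlapped-by K ✓
(H, Q): H overlapped-by Q ✓
(J, N): J overlapped-by N ✓
(J, Q): J overlapped-by Q ✓
(K, E): K overlapped-by E ✓
(K, Q): K overlapped-by Q ✓
(N, E): N overlapped-by E ✓
(N, Q): N overlapped-by Q ✓
(Q, E): Q overlapped-by E ✓
(R, G): R overlapped-by G ✓
(R, H): R overlapped-by H ✓
(R, S): R overlapped-by S ✓
(S, E): S overlapped-by E ✓
(S, K): S overlapped-by K ✓
(S, Q): S overlapped-by Q ✓
(S, W): S overlapped-by W ✓
(U, N): U overlapped-by N ✓
(U, P): U overlapped-by P ✓
... plus 2 further pairs not listed.
Count: 26.

26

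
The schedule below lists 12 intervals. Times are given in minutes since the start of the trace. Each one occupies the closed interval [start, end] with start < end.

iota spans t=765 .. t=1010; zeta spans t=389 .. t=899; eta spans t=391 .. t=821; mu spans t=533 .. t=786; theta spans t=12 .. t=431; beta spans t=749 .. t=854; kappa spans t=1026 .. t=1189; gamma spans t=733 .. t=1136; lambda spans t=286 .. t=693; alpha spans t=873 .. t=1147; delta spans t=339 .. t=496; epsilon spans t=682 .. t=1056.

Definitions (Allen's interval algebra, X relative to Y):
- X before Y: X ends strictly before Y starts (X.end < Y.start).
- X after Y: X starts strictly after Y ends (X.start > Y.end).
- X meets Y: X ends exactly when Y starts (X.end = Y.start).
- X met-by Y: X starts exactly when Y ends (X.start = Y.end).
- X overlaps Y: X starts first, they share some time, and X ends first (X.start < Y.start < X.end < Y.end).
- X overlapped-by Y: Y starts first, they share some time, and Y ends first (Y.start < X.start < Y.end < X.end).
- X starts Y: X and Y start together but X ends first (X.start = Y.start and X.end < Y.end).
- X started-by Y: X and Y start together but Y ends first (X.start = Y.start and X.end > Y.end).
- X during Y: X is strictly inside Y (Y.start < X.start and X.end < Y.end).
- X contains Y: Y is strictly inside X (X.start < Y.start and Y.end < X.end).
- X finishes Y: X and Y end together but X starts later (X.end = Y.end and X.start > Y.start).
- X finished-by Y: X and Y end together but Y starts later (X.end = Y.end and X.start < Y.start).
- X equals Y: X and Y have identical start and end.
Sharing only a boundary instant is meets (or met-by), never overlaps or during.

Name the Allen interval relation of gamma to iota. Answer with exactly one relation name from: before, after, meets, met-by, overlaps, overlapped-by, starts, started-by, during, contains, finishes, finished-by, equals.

contains

gamma = [t=733, t=1136]; iota = [t=765, t=1010].
Compare endpoints: gamma.start < iota.start, gamma.start < iota.end, gamma.end > iota.start, gamma.end > iota.end.
That pattern is 'contains'.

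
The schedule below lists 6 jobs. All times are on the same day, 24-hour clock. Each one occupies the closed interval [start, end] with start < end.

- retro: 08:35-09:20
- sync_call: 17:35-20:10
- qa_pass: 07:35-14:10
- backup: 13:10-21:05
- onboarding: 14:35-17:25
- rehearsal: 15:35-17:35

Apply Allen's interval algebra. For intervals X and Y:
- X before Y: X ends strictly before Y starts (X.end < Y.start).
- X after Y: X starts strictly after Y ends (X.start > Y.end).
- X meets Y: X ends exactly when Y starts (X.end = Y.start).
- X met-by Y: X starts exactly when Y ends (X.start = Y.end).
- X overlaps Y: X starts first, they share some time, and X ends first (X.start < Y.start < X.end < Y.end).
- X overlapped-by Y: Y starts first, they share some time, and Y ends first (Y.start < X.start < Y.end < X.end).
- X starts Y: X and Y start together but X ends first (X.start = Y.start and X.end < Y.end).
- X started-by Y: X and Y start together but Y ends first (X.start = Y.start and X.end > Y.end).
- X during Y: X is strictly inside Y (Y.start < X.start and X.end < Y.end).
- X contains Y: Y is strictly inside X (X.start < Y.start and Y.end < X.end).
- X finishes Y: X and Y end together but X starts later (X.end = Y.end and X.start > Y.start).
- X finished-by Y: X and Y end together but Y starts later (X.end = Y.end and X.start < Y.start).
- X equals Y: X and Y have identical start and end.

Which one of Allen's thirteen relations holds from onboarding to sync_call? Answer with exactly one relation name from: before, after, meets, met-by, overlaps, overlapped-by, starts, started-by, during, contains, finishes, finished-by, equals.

before

onboarding = [14:35, 17:25]; sync_call = [17:35, 20:10].
Compare endpoints: onboarding.start < sync_call.start, onboarding.start < sync_call.end, onboarding.end < sync_call.start, onboarding.end < sync_call.end.
That pattern is 'before'.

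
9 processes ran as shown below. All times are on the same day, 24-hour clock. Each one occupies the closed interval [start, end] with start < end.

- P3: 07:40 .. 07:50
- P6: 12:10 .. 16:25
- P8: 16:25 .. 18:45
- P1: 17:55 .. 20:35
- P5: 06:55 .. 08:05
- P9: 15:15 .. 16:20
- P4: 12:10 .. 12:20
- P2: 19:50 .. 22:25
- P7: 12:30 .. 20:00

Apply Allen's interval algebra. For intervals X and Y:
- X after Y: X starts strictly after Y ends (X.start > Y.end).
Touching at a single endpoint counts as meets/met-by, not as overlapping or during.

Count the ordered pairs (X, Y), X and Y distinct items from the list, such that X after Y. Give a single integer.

Checking all 72 ordered pairs for relation 'after'; matching pairs in alphabetical order:
(P1, P3): P1 after P3 ✓
(P1, P4): P1 after P4 ✓
(P1, P5): P1 after P5 ✓
(P1, P6): P1 after P6 ✓
(P1, P9): P1 after P9 ✓
(P2, P3): P2 after P3 ✓
(P2, P4): P2 after P4 ✓
(P2, P5): P2 after P5 ✓
(P2, P6): P2 after P6 ✓
(P2, P8): P2 after P8 ✓
(P2, P9): P2 after P9 ✓
(P4, P3): P4 after P3 ✓
(P4, P5): P4 after P5 ✓
(P6, P3): P6 after P3 ✓
(P6, P5): P6 after P5 ✓
(P7, P3): P7 after P3 ✓
(P7, P4): P7 after P4 ✓
(P7, P5): P7 after P5 ✓
(P8, P3): P8 after P3 ✓
(P8, P4): P8 after P4 ✓
(P8, P5): P8 after P5 ✓
(P8, P9): P8 after P9 ✓
(P9, P3): P9 after P3 ✓
(P9, P4): P9 after P4 ✓
... plus 1 further pairs not listed.
Count: 25.

25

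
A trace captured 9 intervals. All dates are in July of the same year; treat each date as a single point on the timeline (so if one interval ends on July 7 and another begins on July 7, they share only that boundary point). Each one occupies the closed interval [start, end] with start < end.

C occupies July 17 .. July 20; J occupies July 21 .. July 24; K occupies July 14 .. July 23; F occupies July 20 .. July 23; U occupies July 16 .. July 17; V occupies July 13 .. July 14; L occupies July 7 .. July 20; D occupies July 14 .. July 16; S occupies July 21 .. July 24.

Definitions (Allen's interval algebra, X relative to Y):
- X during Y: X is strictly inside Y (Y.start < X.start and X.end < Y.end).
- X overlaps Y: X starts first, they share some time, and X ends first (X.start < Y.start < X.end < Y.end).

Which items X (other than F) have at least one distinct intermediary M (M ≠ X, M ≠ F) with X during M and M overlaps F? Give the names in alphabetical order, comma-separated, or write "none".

Target F = [July 20, July 23].
Intermediaries M with M overlaps F: none.
Union: none.

none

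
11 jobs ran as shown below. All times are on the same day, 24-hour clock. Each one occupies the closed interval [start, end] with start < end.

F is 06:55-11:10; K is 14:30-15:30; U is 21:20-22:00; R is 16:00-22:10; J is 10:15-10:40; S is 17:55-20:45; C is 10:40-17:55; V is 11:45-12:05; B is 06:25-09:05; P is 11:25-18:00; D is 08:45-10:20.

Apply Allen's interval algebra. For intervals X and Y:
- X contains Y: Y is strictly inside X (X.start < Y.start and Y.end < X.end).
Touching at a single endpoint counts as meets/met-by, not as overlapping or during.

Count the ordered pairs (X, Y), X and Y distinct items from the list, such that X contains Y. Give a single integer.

8

Checking all 110 ordered pairs for relation 'contains'; matching pairs in alphabetical order:
(C, K): C contains K ✓
(C, V): C contains V ✓
(F, D): F contains D ✓
(F, J): F contains J ✓
(P, K): P contains K ✓
(P, V): P contains V ✓
(R, S): R contains S ✓
(R, U): R contains U ✓
Count: 8.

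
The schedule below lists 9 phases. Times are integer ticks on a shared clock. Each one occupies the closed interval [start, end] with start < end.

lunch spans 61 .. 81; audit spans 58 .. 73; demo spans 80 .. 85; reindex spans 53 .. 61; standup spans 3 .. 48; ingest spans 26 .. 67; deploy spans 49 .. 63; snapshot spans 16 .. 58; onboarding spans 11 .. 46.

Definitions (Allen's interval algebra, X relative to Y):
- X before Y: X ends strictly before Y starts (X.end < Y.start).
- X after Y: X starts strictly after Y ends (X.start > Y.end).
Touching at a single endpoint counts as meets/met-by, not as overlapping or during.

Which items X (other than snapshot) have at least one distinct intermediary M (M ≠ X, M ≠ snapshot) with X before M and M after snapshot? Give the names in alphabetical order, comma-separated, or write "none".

Target snapshot = [16, 58].
Intermediaries M with M after snapshot: demo, lunch.
Via demo — items with X before demo: audit, deploy, ingest, onboarding, reindex, standup.
Via lunch — items with X before lunch: onboarding, standup.
Union: audit, deploy, ingest, onboarding, reindex, standup.

audit, deploy, ingest, onboarding, reindex, standup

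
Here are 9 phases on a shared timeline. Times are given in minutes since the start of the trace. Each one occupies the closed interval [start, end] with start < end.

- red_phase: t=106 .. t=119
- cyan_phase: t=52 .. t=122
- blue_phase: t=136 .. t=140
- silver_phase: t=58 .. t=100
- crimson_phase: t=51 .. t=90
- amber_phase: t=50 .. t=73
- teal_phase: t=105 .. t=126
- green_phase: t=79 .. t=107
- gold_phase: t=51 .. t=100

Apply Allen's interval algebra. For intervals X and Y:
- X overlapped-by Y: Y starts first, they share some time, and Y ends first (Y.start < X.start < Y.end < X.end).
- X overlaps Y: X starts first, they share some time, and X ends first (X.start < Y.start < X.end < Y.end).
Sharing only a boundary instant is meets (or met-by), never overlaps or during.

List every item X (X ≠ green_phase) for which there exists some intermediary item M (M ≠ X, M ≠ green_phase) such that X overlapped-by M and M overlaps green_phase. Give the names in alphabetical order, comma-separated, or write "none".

Target green_phase = [t=79, t=107].
Intermediaries M with M overlaps green_phase: crimson_phase, gold_phase, silver_phase.
Via crimson_phase — items with X overlapped-by crimson_phase: cyan_phase, silver_phase.
Via gold_phase — items with X overlapped-by gold_phase: cyan_phase.
Via silver_phase — items with X overlapped-by silver_phase: none.
Union: cyan_phase, silver_phase.

cyan_phase, silver_phase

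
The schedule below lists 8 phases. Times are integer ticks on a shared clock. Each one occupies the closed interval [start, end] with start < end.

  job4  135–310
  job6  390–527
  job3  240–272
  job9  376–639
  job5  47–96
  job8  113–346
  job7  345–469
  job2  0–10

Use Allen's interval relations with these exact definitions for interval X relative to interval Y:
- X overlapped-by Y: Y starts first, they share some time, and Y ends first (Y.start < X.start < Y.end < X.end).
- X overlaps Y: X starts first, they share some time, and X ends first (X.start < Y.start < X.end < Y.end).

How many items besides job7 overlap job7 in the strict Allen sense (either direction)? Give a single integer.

3

Target job7 = [345, 469].
job2 [0, 10] → before → no.
job3 [240, 272] → before → no.
job4 [135, 310] → before → no.
job5 [47, 96] → before → no.
job6 [390, 527] → overlapped-by → counts.
job8 [113, 346] → overlaps → counts.
job9 [376, 639] → overlapped-by → counts.
Total: 3.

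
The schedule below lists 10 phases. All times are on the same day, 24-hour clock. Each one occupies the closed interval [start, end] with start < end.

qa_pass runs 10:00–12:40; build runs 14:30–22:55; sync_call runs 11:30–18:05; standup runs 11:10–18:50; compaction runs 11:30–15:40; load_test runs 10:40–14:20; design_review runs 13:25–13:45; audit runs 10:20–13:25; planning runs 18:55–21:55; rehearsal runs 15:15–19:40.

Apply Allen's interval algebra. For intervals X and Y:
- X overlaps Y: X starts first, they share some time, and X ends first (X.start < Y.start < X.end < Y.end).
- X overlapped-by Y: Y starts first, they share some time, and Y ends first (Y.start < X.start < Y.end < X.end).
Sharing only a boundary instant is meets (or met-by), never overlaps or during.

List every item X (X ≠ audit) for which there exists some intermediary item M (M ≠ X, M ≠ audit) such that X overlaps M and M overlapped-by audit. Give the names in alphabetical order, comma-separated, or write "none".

load_test, qa_pass

Target audit = [10:20, 13:25].
Intermediaries M with M overlapped-by audit: compaction, load_test, standup, sync_call.
Via compaction — items with X overlaps compaction: load_test, qa_pass.
Via load_test — items with X overlaps load_test: qa_pass.
Via standup — items with X overlaps standup: load_test, qa_pass.
Via sync_call — items with X overlaps sync_call: load_test, qa_pass.
Union: load_test, qa_pass.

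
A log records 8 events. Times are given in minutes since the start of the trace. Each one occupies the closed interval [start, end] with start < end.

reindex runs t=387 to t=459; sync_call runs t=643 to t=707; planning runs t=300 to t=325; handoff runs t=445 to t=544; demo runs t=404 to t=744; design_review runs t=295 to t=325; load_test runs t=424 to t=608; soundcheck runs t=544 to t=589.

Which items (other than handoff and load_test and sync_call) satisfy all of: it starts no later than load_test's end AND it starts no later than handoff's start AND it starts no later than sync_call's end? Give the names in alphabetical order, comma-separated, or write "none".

demo, design_review, planning, reindex

Conditions: its start is no later than load_test's end (X.start <= t=608) AND its start is no later than handoff's start (X.start <= t=445) AND its start is no later than sync_call's end (X.start <= t=707).
demo: start t=404 <= t=608? ✓; start t=404 <= t=445? ✓; start t=404 <= t=707? ✓ → yes.
design_review: start t=295 <= t=608? ✓; start t=295 <= t=445? ✓; start t=295 <= t=707? ✓ → yes.
planning: start t=300 <= t=608? ✓; start t=300 <= t=445? ✓; start t=300 <= t=707? ✓ → yes.
reindex: start t=387 <= t=608? ✓; start t=387 <= t=445? ✓; start t=387 <= t=707? ✓ → yes.
soundcheck: start t=544 <= t=608? ✓; start t=544 <= t=445? ✗; start t=544 <= t=707? ✓ → no.
Result: demo, design_review, planning, reindex.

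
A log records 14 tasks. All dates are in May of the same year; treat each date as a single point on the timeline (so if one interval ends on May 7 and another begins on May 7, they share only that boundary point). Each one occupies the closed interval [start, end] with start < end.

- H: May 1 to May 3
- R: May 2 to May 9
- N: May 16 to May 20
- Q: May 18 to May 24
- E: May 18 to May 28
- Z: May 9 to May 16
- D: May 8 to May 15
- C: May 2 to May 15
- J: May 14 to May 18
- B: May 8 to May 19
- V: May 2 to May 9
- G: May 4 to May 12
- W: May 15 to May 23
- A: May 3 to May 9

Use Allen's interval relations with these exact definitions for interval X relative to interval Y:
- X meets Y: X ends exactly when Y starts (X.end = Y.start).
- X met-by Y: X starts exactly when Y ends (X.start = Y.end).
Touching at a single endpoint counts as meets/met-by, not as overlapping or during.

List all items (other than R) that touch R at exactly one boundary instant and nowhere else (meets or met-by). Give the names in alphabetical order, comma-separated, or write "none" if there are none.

Target R = [May 2, May 9].
A [May 3, May 9] → finishes → no.
B [May 8, May 19] → overlapped-by → no.
C [May 2, May 15] → started-by → no.
D [May 8, May 15] → overlapped-by → no.
E [May 18, May 28] → after → no.
G [May 4, May 12] → overlapped-by → no.
H [May 1, May 3] → overlaps → no.
J [May 14, May 18] → after → no.
N [May 16, May 20] → after → no.
Q [May 18, May 24] → after → no.
V [May 2, May 9] → equals → no.
W [May 15, May 23] → after → no.
Z [May 9, May 16] → met-by → yes.
Result: Z.

Z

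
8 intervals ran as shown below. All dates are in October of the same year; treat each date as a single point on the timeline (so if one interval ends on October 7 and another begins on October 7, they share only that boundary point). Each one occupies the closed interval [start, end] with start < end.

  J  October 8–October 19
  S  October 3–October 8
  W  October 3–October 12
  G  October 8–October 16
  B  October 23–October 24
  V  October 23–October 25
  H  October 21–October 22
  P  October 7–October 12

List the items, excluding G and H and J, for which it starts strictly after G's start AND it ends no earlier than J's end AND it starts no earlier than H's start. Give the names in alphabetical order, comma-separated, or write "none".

B, V

Conditions: its start is strictly after G's start (X.start > October 8) AND its end is no earlier than J's end (X.end >= October 19) AND its start is no earlier than H's start (X.start >= October 21).
B: start October 23 > October 8? ✓; end October 24 >= October 19? ✓; start October 23 >= October 21? ✓ → yes.
P: start October 7 > October 8? ✗; end October 12 >= October 19? ✗; start October 7 >= October 21? ✗ → no.
S: start October 3 > October 8? ✗; end October 8 >= October 19? ✗; start October 3 >= October 21? ✗ → no.
V: start October 23 > October 8? ✓; end October 25 >= October 19? ✓; start October 23 >= October 21? ✓ → yes.
W: start October 3 > October 8? ✗; end October 12 >= October 19? ✗; start October 3 >= October 21? ✗ → no.
Result: B, V.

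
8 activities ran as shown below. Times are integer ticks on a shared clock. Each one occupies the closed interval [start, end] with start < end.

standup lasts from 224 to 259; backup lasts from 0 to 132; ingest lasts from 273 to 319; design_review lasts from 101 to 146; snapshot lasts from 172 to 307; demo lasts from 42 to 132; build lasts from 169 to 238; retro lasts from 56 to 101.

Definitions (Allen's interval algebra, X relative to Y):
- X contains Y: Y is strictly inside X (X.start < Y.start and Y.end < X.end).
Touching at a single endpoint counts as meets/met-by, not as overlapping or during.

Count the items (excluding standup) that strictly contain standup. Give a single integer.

1

Target standup = [224, 259].
backup [0, 132] → before → no.
build [169, 238] → overlaps → no.
demo [42, 132] → before → no.
design_review [101, 146] → before → no.
ingest [273, 319] → after → no.
retro [56, 101] → before → no.
snapshot [172, 307] → contains → counts.
Total: 1.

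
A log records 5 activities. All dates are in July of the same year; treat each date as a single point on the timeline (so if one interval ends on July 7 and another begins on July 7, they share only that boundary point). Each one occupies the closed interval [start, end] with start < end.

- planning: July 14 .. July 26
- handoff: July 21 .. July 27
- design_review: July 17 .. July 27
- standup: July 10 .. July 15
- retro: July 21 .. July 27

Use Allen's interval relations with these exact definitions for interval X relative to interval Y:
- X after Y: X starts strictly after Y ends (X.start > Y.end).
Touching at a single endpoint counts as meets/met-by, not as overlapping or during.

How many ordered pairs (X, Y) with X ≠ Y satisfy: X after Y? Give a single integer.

Checking all 20 ordered pairs for relation 'after'; matching pairs in alphabetical order:
(design_review, standup): design_review after standup ✓
(handoff, standup): handoff after standup ✓
(retro, standup): retro after standup ✓
Count: 3.

3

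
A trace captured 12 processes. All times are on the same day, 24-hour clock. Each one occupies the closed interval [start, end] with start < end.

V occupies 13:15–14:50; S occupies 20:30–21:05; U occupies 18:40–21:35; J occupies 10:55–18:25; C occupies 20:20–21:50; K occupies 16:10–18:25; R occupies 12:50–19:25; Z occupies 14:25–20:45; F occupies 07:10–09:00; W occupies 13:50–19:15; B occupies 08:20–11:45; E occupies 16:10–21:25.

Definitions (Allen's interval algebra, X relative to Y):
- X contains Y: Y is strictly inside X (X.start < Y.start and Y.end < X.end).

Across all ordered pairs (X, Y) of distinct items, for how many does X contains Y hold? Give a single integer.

Checking all 132 ordered pairs for relation 'contains'; matching pairs in alphabetical order:
(C, S): C contains S ✓
(E, S): E contains S ✓
(J, V): J contains V ✓
(R, K): R contains K ✓
(R, V): R contains V ✓
(R, W): R contains W ✓
(U, S): U contains S ✓
(W, K): W contains K ✓
(Z, K): Z contains K ✓
Count: 9.

9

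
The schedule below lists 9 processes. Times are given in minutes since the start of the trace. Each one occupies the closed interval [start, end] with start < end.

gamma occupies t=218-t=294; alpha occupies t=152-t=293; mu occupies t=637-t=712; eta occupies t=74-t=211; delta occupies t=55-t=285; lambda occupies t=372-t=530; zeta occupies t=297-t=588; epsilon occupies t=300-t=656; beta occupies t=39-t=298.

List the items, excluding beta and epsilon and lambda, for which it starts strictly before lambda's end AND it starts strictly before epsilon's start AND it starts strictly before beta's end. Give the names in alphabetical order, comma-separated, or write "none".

Conditions: its start is strictly before lambda's end (X.start < t=530) AND its start is strictly before epsilon's start (X.start < t=300) AND its start is strictly before beta's end (X.start < t=298).
alpha: start t=152 < t=530? ✓; start t=152 < t=300? ✓; start t=152 < t=298? ✓ → yes.
delta: start t=55 < t=530? ✓; start t=55 < t=300? ✓; start t=55 < t=298? ✓ → yes.
eta: start t=74 < t=530? ✓; start t=74 < t=300? ✓; start t=74 < t=298? ✓ → yes.
gamma: start t=218 < t=530? ✓; start t=218 < t=300? ✓; start t=218 < t=298? ✓ → yes.
mu: start t=637 < t=530? ✗; start t=637 < t=300? ✗; start t=637 < t=298? ✗ → no.
zeta: start t=297 < t=530? ✓; start t=297 < t=300? ✓; start t=297 < t=298? ✓ → yes.
Result: alpha, delta, eta, gamma, zeta.

alpha, delta, eta, gamma, zeta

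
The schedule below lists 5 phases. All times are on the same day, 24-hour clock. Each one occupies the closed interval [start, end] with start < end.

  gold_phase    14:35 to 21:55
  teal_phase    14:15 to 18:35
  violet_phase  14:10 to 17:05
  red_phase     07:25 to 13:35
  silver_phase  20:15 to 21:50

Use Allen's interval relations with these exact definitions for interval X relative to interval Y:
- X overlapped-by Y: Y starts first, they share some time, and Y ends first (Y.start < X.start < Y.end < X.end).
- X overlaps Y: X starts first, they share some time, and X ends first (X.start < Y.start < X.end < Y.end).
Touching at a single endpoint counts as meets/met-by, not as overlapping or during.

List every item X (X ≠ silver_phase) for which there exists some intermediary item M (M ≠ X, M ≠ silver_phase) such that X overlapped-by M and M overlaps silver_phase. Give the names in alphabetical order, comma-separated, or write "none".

none

Target silver_phase = [20:15, 21:50].
Intermediaries M with M overlaps silver_phase: none.
Union: none.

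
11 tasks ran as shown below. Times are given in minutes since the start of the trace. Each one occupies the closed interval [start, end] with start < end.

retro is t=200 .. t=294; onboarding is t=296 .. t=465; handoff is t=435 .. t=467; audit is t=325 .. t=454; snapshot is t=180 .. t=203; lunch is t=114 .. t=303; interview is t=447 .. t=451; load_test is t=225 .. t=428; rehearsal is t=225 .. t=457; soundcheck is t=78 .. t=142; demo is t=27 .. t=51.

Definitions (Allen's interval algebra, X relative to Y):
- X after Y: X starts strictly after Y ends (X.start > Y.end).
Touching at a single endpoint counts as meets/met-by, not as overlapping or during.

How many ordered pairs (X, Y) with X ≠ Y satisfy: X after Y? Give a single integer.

Checking all 110 ordered pairs for relation 'after'; matching pairs in alphabetical order:
(audit, demo): audit after demo ✓
(audit, lunch): audit after lunch ✓
(audit, retro): audit after retro ✓
(audit, snapshot): audit after snapshot ✓
(audit, soundcheck): audit after soundcheck ✓
(handoff, demo): handoff after demo ✓
(handoff, load_test): handoff after load_test ✓
(handoff, lunch): handoff after lunch ✓
(handoff, retro): handoff after retro ✓
(handoff, snapshot): handoff after snapshot ✓
(handoff, soundcheck): handoff after soundcheck ✓
(interview, demo): interview after demo ✓
(interview, load_test): interview after load_test ✓
(interview, lunch): interview after lunch ✓
(interview, retro): interview after retro ✓
(interview, snapshot): interview after snapshot ✓
(interview, soundcheck): interview after soundcheck ✓
(load_test, demo): load_test after demo ✓
(load_test, snapshot): load_test after snapshot ✓
(load_test, soundcheck): load_test after soundcheck ✓
(lunch, demo): lunch after demo ✓
(onboarding, demo): onboarding after demo ✓
(onboarding, retro): onboarding after retro ✓
(onboarding, snapshot): onboarding after snapshot ✓
... plus 9 further pairs not listed.
Count: 33.

33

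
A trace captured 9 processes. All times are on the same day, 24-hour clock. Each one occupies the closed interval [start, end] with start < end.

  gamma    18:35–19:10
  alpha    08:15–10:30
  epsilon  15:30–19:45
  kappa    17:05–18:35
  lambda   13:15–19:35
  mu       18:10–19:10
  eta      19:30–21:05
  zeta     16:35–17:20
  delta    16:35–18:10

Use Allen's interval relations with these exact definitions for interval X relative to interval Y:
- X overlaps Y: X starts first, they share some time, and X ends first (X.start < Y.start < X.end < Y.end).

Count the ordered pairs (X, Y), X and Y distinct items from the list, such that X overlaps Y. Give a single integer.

6

Checking all 72 ordered pairs for relation 'overlaps'; matching pairs in alphabetical order:
(delta, kappa): delta overlaps kappa ✓
(epsilon, eta): epsilon overlaps eta ✓
(kappa, mu): kappa overlaps mu ✓
(lambda, epsilon): lambda overlaps epsilon ✓
(lambda, eta): lambda overlaps eta ✓
(zeta, kappa): zeta overlaps kappa ✓
Count: 6.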